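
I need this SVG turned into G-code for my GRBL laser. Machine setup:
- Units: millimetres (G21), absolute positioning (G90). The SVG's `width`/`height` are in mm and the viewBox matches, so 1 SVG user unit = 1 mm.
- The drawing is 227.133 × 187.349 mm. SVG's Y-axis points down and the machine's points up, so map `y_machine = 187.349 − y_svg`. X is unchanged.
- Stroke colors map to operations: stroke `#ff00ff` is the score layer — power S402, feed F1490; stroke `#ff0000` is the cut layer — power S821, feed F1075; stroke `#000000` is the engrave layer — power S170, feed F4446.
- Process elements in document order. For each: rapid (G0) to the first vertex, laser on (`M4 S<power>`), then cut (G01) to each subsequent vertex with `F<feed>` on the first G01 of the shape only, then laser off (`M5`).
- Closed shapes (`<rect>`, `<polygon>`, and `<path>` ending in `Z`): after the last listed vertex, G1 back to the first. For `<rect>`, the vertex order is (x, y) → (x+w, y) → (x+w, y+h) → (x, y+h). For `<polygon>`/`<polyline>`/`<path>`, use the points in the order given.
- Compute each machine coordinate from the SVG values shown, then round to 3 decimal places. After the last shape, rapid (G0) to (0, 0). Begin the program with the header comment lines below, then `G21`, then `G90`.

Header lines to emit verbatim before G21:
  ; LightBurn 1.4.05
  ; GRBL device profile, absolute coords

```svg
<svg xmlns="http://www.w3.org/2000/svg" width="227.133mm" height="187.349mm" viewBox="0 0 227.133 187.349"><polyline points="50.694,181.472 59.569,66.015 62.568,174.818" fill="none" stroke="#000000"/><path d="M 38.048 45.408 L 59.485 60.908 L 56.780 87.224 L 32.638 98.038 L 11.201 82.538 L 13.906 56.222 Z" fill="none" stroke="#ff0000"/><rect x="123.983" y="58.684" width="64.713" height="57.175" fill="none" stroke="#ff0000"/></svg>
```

; LightBurn 1.4.05
; GRBL device profile, absolute coords
G21
G90
G0 X50.694 Y5.877
M4 S170
G01 X59.569 Y121.334 F4446
G01 X62.568 Y12.531
M5
G0 X38.048 Y141.941
M4 S821
G01 X59.485 Y126.441 F1075
G01 X56.780 Y100.125
G01 X32.638 Y89.311
G01 X11.201 Y104.811
G01 X13.906 Y131.127
G01 X38.048 Y141.941
M5
G0 X123.983 Y128.665
M4 S821
G01 X188.696 Y128.665 F1075
G01 X188.696 Y71.490
G01 X123.983 Y71.490
G01 X123.983 Y128.665
M5
G0 X0.000 Y0.000

1 u = 1 mm; y_m = 187.349 − y.

[1] `<polyline>` open polyline, #000000→engrave S170 F4446: (50.694,5.877) → (59.569,121.334) → (62.568,12.531)

[2] `<path>` regular polygon, #ff0000→cut S821 F1075: (38.048,141.941) → (59.485,126.441) → (56.780,100.125) → (32.638,89.311) → (11.201,104.811) → (13.906,131.127) → (38.048,141.941) (closed)

[3] `<rect>` rectangle, #ff0000→cut S821 F1075: (123.983,128.665) → (188.696,128.665) → (188.696,71.490) → (123.983,71.490) → (123.983,128.665) (closed)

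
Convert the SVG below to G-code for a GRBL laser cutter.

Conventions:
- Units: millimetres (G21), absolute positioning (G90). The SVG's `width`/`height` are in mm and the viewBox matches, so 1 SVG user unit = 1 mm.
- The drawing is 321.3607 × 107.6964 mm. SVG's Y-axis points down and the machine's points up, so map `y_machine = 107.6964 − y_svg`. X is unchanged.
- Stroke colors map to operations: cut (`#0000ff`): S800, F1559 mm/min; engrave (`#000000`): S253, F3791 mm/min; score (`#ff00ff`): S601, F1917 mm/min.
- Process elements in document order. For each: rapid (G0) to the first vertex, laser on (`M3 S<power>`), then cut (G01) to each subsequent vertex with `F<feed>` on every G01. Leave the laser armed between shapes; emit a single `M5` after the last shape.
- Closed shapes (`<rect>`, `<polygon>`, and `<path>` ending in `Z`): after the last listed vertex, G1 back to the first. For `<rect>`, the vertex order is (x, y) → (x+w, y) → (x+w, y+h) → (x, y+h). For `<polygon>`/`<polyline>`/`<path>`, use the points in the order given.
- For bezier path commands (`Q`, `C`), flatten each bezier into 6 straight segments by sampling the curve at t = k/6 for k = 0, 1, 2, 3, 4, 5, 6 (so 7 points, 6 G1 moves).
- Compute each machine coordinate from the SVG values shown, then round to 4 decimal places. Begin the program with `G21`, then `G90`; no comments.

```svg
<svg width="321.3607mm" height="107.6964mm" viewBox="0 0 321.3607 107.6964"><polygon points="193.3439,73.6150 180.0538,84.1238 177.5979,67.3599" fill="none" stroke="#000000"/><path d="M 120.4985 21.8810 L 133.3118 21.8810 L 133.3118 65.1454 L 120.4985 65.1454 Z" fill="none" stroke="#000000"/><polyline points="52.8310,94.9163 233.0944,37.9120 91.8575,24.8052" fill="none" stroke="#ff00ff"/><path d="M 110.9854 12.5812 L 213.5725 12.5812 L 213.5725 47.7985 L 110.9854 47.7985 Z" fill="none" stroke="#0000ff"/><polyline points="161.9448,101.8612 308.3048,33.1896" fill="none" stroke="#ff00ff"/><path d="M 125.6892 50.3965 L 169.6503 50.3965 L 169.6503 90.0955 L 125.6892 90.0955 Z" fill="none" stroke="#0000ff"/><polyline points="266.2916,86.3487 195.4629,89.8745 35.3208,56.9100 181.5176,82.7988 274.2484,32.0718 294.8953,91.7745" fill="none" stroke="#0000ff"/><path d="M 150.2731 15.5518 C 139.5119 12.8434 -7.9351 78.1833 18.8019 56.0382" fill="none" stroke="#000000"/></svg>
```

1 u = 1 mm; y_m = 107.6964 − y.

[1] `<polygon>` regular polygon, #000000→engrave S253 F3791: (193.3439,34.0814) → (180.0538,23.5726) → (177.5979,40.3365) → (193.3439,34.0814) (closed)

[2] `<path>` rectangle, #000000→engrave S253 F3791: (120.4985,85.8154) → (133.3118,85.8154) → (133.3118,42.5510) → (120.4985,42.5510) → (120.4985,85.8154) (closed)

[3] `<polyline>` open polyline, #ff00ff→score S601 F1917: (52.8310,12.7801) → (233.0944,69.7844) → (91.8575,82.8912)

[4] `<path>` rectangle, #0000ff→cut S800 F1559: (110.9854,95.1152) → (213.5725,95.1152) → (213.5725,59.8979) → (110.9854,59.8979) → (110.9854,95.1152) (closed)

[5] `<polyline>` line segment, #ff00ff→score S601 F1917: (161.9448,5.8352) → (308.3048,74.5068)

[6] `<path>` rectangle, #0000ff→cut S800 F1559: (125.6892,57.2999) → (169.6503,57.2999) → (169.6503,17.6009) → (125.6892,17.6009) → (125.6892,57.2999) (closed)

[7] `<polyline>` open polyline, #0000ff→cut S800 F1559: (266.2916,21.3477) → (195.4629,17.8219) → (35.3208,50.7864) → (181.5176,24.8976) → (274.2484,75.6246) → (294.8953,15.9219)

[8] `<path>` cubic bezier, #000000→engrave S253 F3791: (150.2731,92.1446) → (134.9412,88.5482) → (105.4637,77.9307) → (70.4757,64.6126) → (38.6125,52.9143) → (18.5095,47.1560) → (18.8019,51.6582)

G21
G90
G0 X193.3439 Y34.0814
M3 S253
G01 X180.0538 Y23.5726 F3791
G01 X177.5979 Y40.3365 F3791
G01 X193.3439 Y34.0814 F3791
G0 X120.4985 Y85.8154
M3 S253
G01 X133.3118 Y85.8154 F3791
G01 X133.3118 Y42.5510 F3791
G01 X120.4985 Y42.5510 F3791
G01 X120.4985 Y85.8154 F3791
G0 X52.8310 Y12.7801
M3 S601
G01 X233.0944 Y69.7844 F1917
G01 X91.8575 Y82.8912 F1917
G0 X110.9854 Y95.1152
M3 S800
G01 X213.5725 Y95.1152 F1559
G01 X213.5725 Y59.8979 F1559
G01 X110.9854 Y59.8979 F1559
G01 X110.9854 Y95.1152 F1559
G0 X161.9448 Y5.8352
M3 S601
G01 X308.3048 Y74.5068 F1917
G0 X125.6892 Y57.2999
M3 S800
G01 X169.6503 Y57.2999 F1559
G01 X169.6503 Y17.6009 F1559
G01 X125.6892 Y17.6009 F1559
G01 X125.6892 Y57.2999 F1559
G0 X266.2916 Y21.3477
M3 S800
G01 X195.4629 Y17.8219 F1559
G01 X35.3208 Y50.7864 F1559
G01 X181.5176 Y24.8976 F1559
G01 X274.2484 Y75.6246 F1559
G01 X294.8953 Y15.9219 F1559
G0 X150.2731 Y92.1446
M3 S253
G01 X134.9412 Y88.5482 F3791
G01 X105.4637 Y77.9307 F3791
G01 X70.4757 Y64.6126 F3791
G01 X38.6125 Y52.9143 F3791
G01 X18.5095 Y47.1560 F3791
G01 X18.8019 Y51.6582 F3791
M5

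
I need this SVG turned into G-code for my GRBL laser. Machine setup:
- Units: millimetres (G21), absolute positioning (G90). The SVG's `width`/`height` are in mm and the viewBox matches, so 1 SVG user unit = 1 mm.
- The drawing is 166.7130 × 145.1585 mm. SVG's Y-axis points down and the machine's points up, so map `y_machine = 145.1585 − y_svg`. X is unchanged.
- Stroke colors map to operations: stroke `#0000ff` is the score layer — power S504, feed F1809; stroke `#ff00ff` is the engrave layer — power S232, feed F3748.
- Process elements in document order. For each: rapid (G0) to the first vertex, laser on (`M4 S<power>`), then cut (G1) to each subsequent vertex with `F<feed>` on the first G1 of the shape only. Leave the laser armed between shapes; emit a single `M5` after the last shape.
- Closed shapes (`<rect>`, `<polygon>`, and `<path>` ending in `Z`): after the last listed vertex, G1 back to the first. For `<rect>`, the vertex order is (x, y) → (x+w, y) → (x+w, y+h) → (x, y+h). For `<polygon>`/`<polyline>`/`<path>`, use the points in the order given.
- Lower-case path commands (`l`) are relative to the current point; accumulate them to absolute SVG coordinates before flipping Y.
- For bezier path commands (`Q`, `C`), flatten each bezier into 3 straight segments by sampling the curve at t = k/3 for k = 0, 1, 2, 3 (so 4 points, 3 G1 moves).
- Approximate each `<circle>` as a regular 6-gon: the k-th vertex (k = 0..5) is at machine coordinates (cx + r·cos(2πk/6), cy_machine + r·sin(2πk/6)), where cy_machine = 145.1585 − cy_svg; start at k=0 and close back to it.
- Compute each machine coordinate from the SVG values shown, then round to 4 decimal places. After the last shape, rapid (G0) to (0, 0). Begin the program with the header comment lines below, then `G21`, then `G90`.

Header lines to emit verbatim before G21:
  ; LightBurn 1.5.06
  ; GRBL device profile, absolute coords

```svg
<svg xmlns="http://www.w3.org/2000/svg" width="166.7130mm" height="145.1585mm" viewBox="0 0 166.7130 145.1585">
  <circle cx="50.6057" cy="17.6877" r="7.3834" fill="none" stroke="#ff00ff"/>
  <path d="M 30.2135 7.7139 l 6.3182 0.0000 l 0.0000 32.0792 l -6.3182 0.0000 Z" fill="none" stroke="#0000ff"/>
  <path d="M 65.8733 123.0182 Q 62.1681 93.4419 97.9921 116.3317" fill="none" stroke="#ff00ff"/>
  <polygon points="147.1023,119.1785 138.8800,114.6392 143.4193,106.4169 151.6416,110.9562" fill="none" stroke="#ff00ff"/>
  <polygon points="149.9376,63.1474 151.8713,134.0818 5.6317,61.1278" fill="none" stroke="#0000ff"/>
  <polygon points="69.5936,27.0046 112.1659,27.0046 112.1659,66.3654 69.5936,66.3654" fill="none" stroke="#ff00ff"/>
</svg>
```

; LightBurn 1.5.06
; GRBL device profile, absolute coords
G21
G90
G0 X57.9891 Y127.4708
M4 S232
G1 X54.2974 Y133.8650 F3748
G1 X46.9140 Y133.8650
G1 X43.2223 Y127.4708
G1 X46.9140 Y121.0766
G1 X54.2974 Y121.0766
G1 X57.9891 Y127.4708
G0 X30.2135 Y137.4446
M4 S504
G1 X36.5317 Y137.4446 F1809
G1 X36.5317 Y105.3654
G1 X30.2135 Y105.3654
G1 X30.2135 Y137.4446
G0 X65.8733 Y22.1403
M4 S232
G1 X67.7953 Y36.0283 F3748
G1 X78.5016 Y38.2571
G1 X97.9921 Y28.8268
G0 X147.1023 Y25.9800
M4 S232
G1 X138.8800 Y30.5193 F3748
G1 X143.4193 Y38.7416
G1 X151.6416 Y34.2023
G1 X147.1023 Y25.9800
G0 X149.9376 Y82.0111
M4 S504
G1 X151.8713 Y11.0767 F1809
G1 X5.6317 Y84.0307
G1 X149.9376 Y82.0111
G0 X69.5936 Y118.1539
M4 S232
G1 X112.1659 Y118.1539 F3748
G1 X112.1659 Y78.7931
G1 X69.5936 Y78.7931
G1 X69.5936 Y118.1539
M5
G0 X0.0000 Y0.0000

Since the viewBox matches the mm dimensions, user units are millimetres directly. The only transform is the Y-flip y_m = 145.1585 − y_svg.

Shape 1 is a circle drawn with `<circle>`. Its stroke #ff00ff means engrave at S232, F3748. After flipping Y the toolpath is (57.9891,127.4708) → (54.2974,133.8650) → (46.9140,133.8650) → (43.2223,127.4708) → (46.9140,121.0766) → (54.2974,121.0766) → (57.9891,127.4708), returning to the start.

Shape 2 is a rectangle drawn with `<path>`. Its stroke #0000ff means score at S504, F1809. After flipping Y the toolpath is (30.2135,137.4446) → (36.5317,137.4446) → (36.5317,105.3654) → (30.2135,105.3654) → (30.2135,137.4446), returning to the start.

Shape 3 is a quadratic bezier drawn with `<path>`. Its stroke #ff00ff means engrave at S232, F3748. After flipping Y the toolpath is (65.8733,22.1403) → (67.7953,36.0283) → (78.5016,38.2571) → (97.9921,28.8268).

Shape 4 is a regular polygon drawn with `<polygon>`. Its stroke #ff00ff means engrave at S232, F3748. After flipping Y the toolpath is (147.1023,25.9800) → (138.8800,30.5193) → (143.4193,38.7416) → (151.6416,34.2023) → (147.1023,25.9800), returning to the start.

Shape 5 is a closed polygon drawn with `<polygon>`. Its stroke #0000ff means score at S504, F1809. After flipping Y the toolpath is (149.9376,82.0111) → (151.8713,11.0767) → (5.6317,84.0307) → (149.9376,82.0111), returning to the start.

Shape 6 is a rectangle drawn with `<polygon>`. Its stroke #ff00ff means engrave at S232, F3748. After flipping Y the toolpath is (69.5936,118.1539) → (112.1659,118.1539) → (112.1659,78.7931) → (69.5936,78.7931) → (69.5936,118.1539), returning to the start.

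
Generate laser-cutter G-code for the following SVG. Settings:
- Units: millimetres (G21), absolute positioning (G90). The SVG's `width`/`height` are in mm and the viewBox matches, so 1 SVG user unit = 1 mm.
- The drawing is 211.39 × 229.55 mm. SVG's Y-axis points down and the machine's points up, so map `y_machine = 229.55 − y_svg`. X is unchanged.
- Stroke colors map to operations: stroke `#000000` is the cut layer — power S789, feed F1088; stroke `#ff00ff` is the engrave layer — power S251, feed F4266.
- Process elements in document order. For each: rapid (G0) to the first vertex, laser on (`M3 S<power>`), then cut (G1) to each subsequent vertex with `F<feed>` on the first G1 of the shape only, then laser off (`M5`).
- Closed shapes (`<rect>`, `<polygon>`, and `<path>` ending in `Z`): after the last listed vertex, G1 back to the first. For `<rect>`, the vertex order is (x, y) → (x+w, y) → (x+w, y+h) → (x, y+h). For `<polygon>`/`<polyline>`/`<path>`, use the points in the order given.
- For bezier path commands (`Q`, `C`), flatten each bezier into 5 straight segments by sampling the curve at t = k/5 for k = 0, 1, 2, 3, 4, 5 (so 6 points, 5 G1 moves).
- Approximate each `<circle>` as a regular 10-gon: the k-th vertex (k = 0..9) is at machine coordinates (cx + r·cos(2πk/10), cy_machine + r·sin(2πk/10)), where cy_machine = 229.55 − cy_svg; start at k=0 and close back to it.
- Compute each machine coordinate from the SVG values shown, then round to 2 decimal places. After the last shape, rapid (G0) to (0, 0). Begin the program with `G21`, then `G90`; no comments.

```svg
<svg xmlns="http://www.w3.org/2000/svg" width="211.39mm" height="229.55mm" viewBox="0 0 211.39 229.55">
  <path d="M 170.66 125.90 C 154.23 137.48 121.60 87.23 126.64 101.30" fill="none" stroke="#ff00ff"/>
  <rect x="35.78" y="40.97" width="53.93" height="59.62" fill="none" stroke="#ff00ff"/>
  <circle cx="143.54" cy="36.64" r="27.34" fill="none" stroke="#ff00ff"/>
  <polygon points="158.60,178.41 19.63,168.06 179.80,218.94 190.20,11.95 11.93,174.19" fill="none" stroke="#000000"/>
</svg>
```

G21
G90
G0 X170.66 Y103.65
M3 S251
G1 X159.29 Y103.11 F4266
G1 X146.62 Y111.36
G1 X135.23 Y122.33
G1 X127.71 Y129.98
G1 X126.64 Y128.25
M5
G0 X35.78 Y188.58
M3 S251
G1 X89.71 Y188.58 F4266
G1 X89.71 Y128.96
G1 X35.78 Y128.96
G1 X35.78 Y188.58
M5
G0 X170.88 Y192.91
M3 S251
G1 X165.66 Y208.98 F4266
G1 X151.99 Y218.91
G1 X135.09 Y218.91
G1 X121.42 Y208.98
G1 X116.20 Y192.91
G1 X121.42 Y176.84
G1 X135.09 Y166.91
G1 X151.99 Y166.91
G1 X165.66 Y176.84
G1 X170.88 Y192.91
M5
G0 X158.60 Y51.14
M3 S789
G1 X19.63 Y61.49 F1088
G1 X179.80 Y10.61
G1 X190.20 Y217.60
G1 X11.93 Y55.36
G1 X158.60 Y51.14
M5
G0 X0.00 Y0.00

viewBox `0 0 211.39 229.55` with mm width/height → 1 unit = 1 mm. Flip: y_m = 229.55 − y_svg.

**Shape 1** — `<path>` cubic bezier, stroke `#ff00ff` → engrave (S251, F4266). Control points (SVG): P0=(170.66,125.90), P1=(154.23,137.48), P2=(121.60,87.23), P3=(126.64,101.30); sampled at t=k/5. Machine vertices: (170.66,103.65) → (159.29,103.11) → (146.62,111.36) → (135.23,122.33) → (127.71,129.98) → (126.64,128.25). Open path.

**Shape 2** — `<rect>` rectangle, stroke `#ff00ff` → engrave (S251, F4266). Machine vertices: (35.78,188.58) → (89.71,188.58) → (89.71,128.96) → (35.78,128.96) → (35.78,188.58). Closed: final G1 returns to the first vertex.

**Shape 3** — `<circle>` circle, stroke `#ff00ff` → engrave (S251, F4266). Machine vertices: (170.88,192.91) → (165.66,208.98) → (151.99,218.91) → (135.09,218.91) → (121.42,208.98) → (116.20,192.91) → (121.42,176.84) → (135.09,166.91) → (151.99,166.91) → (165.66,176.84) → (170.88,192.91). Closed: final G1 returns to the first vertex.

**Shape 4** — `<polygon>` closed polygon, stroke `#000000` → cut (S789, F1088). Machine vertices: (158.60,51.14) → (19.63,61.49) → (179.80,10.61) → (190.20,217.60) → (11.93,55.36) → (158.60,51.14). Closed: final G1 returns to the first vertex.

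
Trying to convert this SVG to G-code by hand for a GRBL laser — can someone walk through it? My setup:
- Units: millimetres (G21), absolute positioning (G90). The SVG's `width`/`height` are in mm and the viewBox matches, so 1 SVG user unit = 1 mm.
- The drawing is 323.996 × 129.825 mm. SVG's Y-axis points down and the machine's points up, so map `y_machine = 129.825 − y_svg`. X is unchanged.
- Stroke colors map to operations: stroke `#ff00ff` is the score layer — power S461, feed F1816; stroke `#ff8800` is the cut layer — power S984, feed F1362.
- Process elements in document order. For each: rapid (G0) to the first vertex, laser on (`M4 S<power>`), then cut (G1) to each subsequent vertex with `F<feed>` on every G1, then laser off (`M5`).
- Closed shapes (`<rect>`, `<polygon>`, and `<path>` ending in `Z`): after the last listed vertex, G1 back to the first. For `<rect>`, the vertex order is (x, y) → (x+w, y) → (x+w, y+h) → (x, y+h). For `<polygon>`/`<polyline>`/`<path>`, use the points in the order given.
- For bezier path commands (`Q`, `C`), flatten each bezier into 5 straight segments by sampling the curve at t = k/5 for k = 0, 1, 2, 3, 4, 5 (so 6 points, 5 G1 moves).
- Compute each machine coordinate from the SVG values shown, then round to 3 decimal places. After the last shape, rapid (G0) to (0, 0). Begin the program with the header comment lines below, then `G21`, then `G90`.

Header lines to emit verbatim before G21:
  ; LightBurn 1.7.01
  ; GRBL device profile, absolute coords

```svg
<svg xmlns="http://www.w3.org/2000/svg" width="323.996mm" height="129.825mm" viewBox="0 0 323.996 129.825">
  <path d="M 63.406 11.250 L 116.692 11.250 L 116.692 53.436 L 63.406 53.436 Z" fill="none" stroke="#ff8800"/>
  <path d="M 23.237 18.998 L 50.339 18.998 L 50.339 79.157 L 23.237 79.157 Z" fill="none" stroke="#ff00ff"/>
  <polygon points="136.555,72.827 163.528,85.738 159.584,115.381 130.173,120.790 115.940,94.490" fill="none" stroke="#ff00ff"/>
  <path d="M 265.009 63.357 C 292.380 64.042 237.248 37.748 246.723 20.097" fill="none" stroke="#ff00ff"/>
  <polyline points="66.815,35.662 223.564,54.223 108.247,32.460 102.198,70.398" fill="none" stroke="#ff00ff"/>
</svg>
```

Since the viewBox matches the mm dimensions, user units are millimetres directly. The only transform is the Y-flip y_m = 129.825 − y_svg.

Shape 1 is a rectangle drawn with `<path>`. Its stroke #ff8800 means cut at S984, F1362. After flipping Y the toolpath is (63.406,118.575) → (116.692,118.575) → (116.692,76.389) → (63.406,76.389) → (63.406,118.575), returning to the start.

Shape 2 is a rectangle drawn with `<path>`. Its stroke #ff00ff means score at S461, F1816. After flipping Y the toolpath is (23.237,110.827) → (50.339,110.827) → (50.339,50.668) → (23.237,50.668) → (23.237,110.827), returning to the start.

Shape 3 is a regular polygon drawn with `<polygon>`. Its stroke #ff00ff means score at S461, F1816. After flipping Y the toolpath is (136.555,56.998) → (163.528,44.087) → (159.584,14.444) → (130.173,9.035) → (115.940,35.335) → (136.555,56.998), returning to the start.

Shape 4 is a cubic bezier drawn with `<path>`. Its stroke #ff00ff means score at S461, F1816. After flipping Y the toolpath is (265.009,66.468) → (272.708,69.010) → (267.668,76.316) → (256.949,86.678) → (247.614,98.385) → (246.723,109.728).

Shape 5 is a open polyline drawn with `<polyline>`. Its stroke #ff00ff means score at S461, F1816. After flipping Y the toolpath is (66.815,94.163) → (223.564,75.602) → (108.247,97.365) → (102.198,59.427).

; LightBurn 1.7.01
; GRBL device profile, absolute coords
G21
G90
G0 X63.406 Y118.575
M4 S984
G1 X116.692 Y118.575 F1362
G1 X116.692 Y76.389 F1362
G1 X63.406 Y76.389 F1362
G1 X63.406 Y118.575 F1362
M5
G0 X23.237 Y110.827
M4 S461
G1 X50.339 Y110.827 F1816
G1 X50.339 Y50.668 F1816
G1 X23.237 Y50.668 F1816
G1 X23.237 Y110.827 F1816
M5
G0 X136.555 Y56.998
M4 S461
G1 X163.528 Y44.087 F1816
G1 X159.584 Y14.444 F1816
G1 X130.173 Y9.035 F1816
G1 X115.940 Y35.335 F1816
G1 X136.555 Y56.998 F1816
M5
G0 X265.009 Y66.468
M4 S461
G1 X272.708 Y69.010 F1816
G1 X267.668 Y76.316 F1816
G1 X256.949 Y86.678 F1816
G1 X247.614 Y98.385 F1816
G1 X246.723 Y109.728 F1816
M5
G0 X66.815 Y94.163
M4 S461
G1 X223.564 Y75.602 F1816
G1 X108.247 Y97.365 F1816
G1 X102.198 Y59.427 F1816
M5
G0 X0.000 Y0.000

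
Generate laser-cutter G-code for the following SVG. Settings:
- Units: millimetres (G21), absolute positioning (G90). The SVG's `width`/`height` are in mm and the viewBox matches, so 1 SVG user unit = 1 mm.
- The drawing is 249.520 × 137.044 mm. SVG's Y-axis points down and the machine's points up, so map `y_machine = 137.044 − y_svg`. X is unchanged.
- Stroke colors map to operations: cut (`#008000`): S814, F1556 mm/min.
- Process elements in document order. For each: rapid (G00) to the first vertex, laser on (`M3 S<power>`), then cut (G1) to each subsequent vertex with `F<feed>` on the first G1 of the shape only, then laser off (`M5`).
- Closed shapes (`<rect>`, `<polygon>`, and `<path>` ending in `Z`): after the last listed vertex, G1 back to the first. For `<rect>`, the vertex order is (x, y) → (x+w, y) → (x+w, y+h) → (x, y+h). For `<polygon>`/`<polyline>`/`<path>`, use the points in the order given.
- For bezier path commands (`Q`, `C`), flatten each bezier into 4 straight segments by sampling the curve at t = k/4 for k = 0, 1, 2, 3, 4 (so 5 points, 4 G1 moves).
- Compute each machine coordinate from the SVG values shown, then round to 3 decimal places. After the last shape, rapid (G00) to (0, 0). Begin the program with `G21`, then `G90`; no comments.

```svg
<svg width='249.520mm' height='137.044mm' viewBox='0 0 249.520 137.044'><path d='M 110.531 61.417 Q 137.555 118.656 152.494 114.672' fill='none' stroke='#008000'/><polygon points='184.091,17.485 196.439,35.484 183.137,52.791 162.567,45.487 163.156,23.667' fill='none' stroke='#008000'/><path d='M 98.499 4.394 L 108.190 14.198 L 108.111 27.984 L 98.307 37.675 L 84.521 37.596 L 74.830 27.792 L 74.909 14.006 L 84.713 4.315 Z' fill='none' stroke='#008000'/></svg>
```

G21
G90
G00 X110.531 Y75.627
M3 S814
G1 X123.288 Y50.834 F1556
G1 X134.534 Y33.694
G1 X144.269 Y24.206
G1 X152.494 Y22.372
M5
G00 X184.091 Y119.559
M3 S814
G1 X196.439 Y101.560 F1556
G1 X183.137 Y84.253
G1 X162.567 Y91.557
G1 X163.156 Y113.377
G1 X184.091 Y119.559
M5
G00 X98.499 Y132.650
M3 S814
G1 X108.190 Y122.846 F1556
G1 X108.111 Y109.060
G1 X98.307 Y99.369
G1 X84.521 Y99.448
G1 X74.830 Y109.252
G1 X74.909 Y123.038
G1 X84.713 Y132.729
G1 X98.499 Y132.650
M5
G00 X0.000 Y0.000

viewBox `0 0 249.520 137.044` with mm width/height → 1 unit = 1 mm. Flip: y_m = 137.044 − y_svg.

**Shape 1** — `<path>` quadratic bezier, stroke `#008000` → cut (S814, F1556). Control points (SVG): P0=(110.531,61.417), P1=(137.555,118.656), P2=(152.494,114.672); sampled at t=k/4. Machine vertices: (110.531,75.627) → (123.288,50.834) → (134.534,33.694) → (144.269,24.206) → (152.494,22.372). Open path.

**Shape 2** — `<polygon>` regular polygon, stroke `#008000` → cut (S814, F1556). Machine vertices: (184.091,119.559) → (196.439,101.560) → (183.137,84.253) → (162.567,91.557) → (163.156,113.377) → (184.091,119.559). Closed: final G1 returns to the first vertex.

**Shape 3** — `<path>` regular polygon, stroke `#008000` → cut (S814, F1556). Machine vertices: (98.499,132.650) → (108.190,122.846) → (108.111,109.060) → (98.307,99.369) → (84.521,99.448) → (74.830,109.252) → (74.909,123.038) → (84.713,132.729) → (98.499,132.650). Closed: final G1 returns to the first vertex.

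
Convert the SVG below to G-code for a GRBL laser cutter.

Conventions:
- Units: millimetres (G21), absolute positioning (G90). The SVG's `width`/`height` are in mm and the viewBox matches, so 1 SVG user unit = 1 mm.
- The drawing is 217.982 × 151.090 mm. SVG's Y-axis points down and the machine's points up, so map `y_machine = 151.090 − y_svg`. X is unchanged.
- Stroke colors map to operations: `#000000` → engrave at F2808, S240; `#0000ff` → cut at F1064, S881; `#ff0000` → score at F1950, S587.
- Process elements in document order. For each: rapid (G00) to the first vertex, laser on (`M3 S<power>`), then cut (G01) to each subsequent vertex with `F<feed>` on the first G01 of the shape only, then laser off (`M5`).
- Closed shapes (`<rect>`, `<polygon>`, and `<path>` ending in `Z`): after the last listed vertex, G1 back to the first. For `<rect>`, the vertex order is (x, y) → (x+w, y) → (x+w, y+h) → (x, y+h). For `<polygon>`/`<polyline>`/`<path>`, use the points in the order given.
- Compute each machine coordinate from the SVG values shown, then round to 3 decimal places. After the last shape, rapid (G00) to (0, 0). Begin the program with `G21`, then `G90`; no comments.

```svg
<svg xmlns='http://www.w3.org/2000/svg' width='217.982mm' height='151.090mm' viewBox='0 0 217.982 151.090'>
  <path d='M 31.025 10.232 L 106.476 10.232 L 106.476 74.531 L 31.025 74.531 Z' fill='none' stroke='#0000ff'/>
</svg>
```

Since the viewBox matches the mm dimensions, user units are millimetres directly. The only transform is the Y-flip y_m = 151.090 − y_svg.

Shape 1 is a rectangle drawn with `<path>`. Its stroke #0000ff means cut at S881, F1064. After flipping Y the toolpath is (31.025,140.858) → (106.476,140.858) → (106.476,76.559) → (31.025,76.559) → (31.025,140.858), returning to the start.

G21
G90
G00 X31.025 Y140.858
M3 S881
G01 X106.476 Y140.858 F1064
G01 X106.476 Y76.559
G01 X31.025 Y76.559
G01 X31.025 Y140.858
M5
G00 X0.000 Y0.000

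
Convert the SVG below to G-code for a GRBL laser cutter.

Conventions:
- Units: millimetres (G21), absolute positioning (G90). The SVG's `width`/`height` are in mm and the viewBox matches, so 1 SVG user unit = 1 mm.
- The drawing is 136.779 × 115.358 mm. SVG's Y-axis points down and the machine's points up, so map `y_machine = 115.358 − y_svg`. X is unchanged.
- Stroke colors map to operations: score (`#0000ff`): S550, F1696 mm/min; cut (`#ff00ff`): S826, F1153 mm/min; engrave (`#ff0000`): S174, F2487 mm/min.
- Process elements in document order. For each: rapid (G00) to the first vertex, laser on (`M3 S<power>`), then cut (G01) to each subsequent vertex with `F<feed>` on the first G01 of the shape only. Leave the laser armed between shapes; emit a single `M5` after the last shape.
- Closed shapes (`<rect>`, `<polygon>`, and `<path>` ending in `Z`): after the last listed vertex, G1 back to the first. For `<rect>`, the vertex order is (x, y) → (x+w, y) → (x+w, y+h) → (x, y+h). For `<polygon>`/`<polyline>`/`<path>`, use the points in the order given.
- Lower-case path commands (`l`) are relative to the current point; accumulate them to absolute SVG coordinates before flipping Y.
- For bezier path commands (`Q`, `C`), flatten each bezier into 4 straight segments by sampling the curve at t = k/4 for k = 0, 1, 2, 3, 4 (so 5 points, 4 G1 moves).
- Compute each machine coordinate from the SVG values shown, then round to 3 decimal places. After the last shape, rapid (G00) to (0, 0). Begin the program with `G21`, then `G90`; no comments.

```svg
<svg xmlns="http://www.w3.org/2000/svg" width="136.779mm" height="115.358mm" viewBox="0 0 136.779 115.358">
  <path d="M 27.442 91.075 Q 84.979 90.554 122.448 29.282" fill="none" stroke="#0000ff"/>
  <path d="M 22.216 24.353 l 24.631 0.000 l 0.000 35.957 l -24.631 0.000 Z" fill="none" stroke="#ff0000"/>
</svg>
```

1 u = 1 mm; y_m = 115.358 − y.

[1] `<path>` quadratic bezier, #0000ff→score S550 F1696: (27.442,24.283) → (54.956,28.340) → (79.962,39.992) → (102.459,59.237) → (122.448,86.076)

[2] `<path>` rectangle, #ff0000→engrave S174 F2487: (22.216,91.005) → (46.847,91.005) → (46.847,55.048) → (22.216,55.048) → (22.216,91.005) (closed)

G21
G90
G00 X27.442 Y24.283
M3 S550
G01 X54.956 Y28.340 F1696
G01 X79.962 Y39.992
G01 X102.459 Y59.237
G01 X122.448 Y86.076
G00 X22.216 Y91.005
M3 S174
G01 X46.847 Y91.005 F2487
G01 X46.847 Y55.048
G01 X22.216 Y55.048
G01 X22.216 Y91.005
M5
G00 X0.000 Y0.000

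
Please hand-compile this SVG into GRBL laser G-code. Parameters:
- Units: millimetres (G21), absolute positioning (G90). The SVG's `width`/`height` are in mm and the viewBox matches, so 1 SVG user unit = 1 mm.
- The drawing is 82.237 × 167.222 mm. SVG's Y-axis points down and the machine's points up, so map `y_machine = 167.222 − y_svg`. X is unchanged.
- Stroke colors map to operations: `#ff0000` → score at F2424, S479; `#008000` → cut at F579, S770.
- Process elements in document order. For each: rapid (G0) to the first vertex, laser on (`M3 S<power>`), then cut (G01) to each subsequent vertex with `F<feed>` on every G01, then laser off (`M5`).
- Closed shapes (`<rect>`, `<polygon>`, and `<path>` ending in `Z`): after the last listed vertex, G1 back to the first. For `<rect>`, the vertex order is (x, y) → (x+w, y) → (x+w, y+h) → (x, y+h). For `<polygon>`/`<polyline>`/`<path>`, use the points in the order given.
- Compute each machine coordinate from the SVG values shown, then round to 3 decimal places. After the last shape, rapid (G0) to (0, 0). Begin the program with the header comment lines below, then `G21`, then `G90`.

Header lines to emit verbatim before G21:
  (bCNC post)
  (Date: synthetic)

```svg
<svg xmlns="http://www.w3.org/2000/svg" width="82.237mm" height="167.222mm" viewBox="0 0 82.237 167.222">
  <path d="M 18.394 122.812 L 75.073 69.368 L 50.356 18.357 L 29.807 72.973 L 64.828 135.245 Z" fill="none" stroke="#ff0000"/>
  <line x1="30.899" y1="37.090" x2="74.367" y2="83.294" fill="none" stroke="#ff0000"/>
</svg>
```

Since the viewBox matches the mm dimensions, user units are millimetres directly. The only transform is the Y-flip y_m = 167.222 − y_svg.

Shape 1 is a closed polygon drawn with `<path>`. Its stroke #ff0000 means score at S479, F2424. After flipping Y the toolpath is (18.394,44.410) → (75.073,97.854) → (50.356,148.865) → (29.807,94.249) → (64.828,31.977) → (18.394,44.410), returning to the start.

Shape 2 is a line segment drawn with `<line>`. Its stroke #ff0000 means score at S479, F2424. After flipping Y the toolpath is (30.899,130.132) → (74.367,83.928).

(bCNC post)
(Date: synthetic)
G21
G90
G0 X18.394 Y44.410
M3 S479
G01 X75.073 Y97.854 F2424
G01 X50.356 Y148.865 F2424
G01 X29.807 Y94.249 F2424
G01 X64.828 Y31.977 F2424
G01 X18.394 Y44.410 F2424
M5
G0 X30.899 Y130.132
M3 S479
G01 X74.367 Y83.928 F2424
M5
G0 X0.000 Y0.000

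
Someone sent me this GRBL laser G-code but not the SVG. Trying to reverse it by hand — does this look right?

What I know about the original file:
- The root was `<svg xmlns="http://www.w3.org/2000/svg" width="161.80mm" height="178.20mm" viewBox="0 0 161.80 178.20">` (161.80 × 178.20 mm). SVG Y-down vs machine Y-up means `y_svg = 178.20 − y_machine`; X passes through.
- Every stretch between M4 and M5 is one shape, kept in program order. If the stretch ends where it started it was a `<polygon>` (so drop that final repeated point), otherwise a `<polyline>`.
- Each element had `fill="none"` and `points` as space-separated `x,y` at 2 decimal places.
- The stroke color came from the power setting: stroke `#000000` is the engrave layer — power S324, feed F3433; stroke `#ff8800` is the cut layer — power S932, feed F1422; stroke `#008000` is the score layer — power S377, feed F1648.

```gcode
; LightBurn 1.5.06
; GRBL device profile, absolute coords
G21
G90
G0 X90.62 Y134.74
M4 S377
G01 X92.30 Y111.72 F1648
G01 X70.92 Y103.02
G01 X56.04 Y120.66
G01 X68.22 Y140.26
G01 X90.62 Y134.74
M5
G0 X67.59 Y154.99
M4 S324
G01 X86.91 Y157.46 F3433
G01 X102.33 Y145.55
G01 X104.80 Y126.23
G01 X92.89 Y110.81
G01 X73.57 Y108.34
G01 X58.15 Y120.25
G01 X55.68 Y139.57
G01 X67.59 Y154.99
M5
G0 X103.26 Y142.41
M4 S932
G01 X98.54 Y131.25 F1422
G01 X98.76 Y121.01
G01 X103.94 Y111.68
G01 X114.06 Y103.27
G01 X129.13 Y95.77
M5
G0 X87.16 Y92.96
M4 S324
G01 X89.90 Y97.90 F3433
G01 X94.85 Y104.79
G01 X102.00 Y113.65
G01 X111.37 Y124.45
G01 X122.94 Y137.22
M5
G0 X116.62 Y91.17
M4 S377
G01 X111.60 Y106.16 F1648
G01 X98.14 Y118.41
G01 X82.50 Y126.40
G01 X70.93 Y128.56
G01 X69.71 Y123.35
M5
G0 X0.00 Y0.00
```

<svg xmlns="http://www.w3.org/2000/svg" width="161.80mm" height="178.20mm" viewBox="0 0 161.80 178.20">
  <polygon points="90.62,43.46 92.30,66.48 70.92,75.18 56.04,57.54 68.22,37.94" fill="none" stroke="#008000"/>
  <polygon points="67.59,23.21 86.91,20.74 102.33,32.65 104.80,51.97 92.89,67.39 73.57,69.86 58.15,57.95 55.68,38.63" fill="none" stroke="#000000"/>
  <polyline points="103.26,35.79 98.54,46.95 98.76,57.19 103.94,66.52 114.06,74.93 129.13,82.43" fill="none" stroke="#ff8800"/>
  <polyline points="87.16,85.24 89.90,80.30 94.85,73.41 102.00,64.55 111.37,53.75 122.94,40.98" fill="none" stroke="#000000"/>
  <polyline points="116.62,87.03 111.60,72.04 98.14,59.79 82.50,51.80 70.93,49.64 69.71,54.85" fill="none" stroke="#008000"/>
</svg>

Machine Y-up, SVG Y-down with viewBox height 178.20, so y_svg = 178.20 − y_machine; X carries over.

Run 1: power S377 maps to stroke `#008000` (score). The run returns to its start, so emit a `<polygon>` with points (Y-flipped): 90.62,43.46 92.30,66.48 70.92,75.18 56.04,57.54 68.22,37.94.

Run 2: S324 ⇒ engrave layer `#000000`. The run returns to its start, so emit a `<polygon>` with points (Y-flipped): 67.59,23.21 86.91,20.74 102.33,32.65 104.80,51.97 92.89,67.39 73.57,69.86 58.15,57.95 55.68,38.63.

Run 3: the run's S932 means `#ff8800` (cut). The run is open, so emit a `<polyline>` with points (Y-flipped): 103.26,35.79 98.54,46.95 98.76,57.19 103.94,66.52 114.06,74.93 129.13,82.43.

Run 4: power S324 maps to stroke `#000000` (engrave). The run is open, so emit a `<polyline>` with points (Y-flipped): 87.16,85.24 89.90,80.30 94.85,73.41 102.00,64.55 111.37,53.75 122.94,40.98.

Run 5: the run's S377 means `#008000` (score). The run is open, so emit a `<polyline>` with points (Y-flipped): 116.62,87.03 111.60,72.04 98.14,59.79 82.50,51.80 70.93,49.64 69.71,54.85.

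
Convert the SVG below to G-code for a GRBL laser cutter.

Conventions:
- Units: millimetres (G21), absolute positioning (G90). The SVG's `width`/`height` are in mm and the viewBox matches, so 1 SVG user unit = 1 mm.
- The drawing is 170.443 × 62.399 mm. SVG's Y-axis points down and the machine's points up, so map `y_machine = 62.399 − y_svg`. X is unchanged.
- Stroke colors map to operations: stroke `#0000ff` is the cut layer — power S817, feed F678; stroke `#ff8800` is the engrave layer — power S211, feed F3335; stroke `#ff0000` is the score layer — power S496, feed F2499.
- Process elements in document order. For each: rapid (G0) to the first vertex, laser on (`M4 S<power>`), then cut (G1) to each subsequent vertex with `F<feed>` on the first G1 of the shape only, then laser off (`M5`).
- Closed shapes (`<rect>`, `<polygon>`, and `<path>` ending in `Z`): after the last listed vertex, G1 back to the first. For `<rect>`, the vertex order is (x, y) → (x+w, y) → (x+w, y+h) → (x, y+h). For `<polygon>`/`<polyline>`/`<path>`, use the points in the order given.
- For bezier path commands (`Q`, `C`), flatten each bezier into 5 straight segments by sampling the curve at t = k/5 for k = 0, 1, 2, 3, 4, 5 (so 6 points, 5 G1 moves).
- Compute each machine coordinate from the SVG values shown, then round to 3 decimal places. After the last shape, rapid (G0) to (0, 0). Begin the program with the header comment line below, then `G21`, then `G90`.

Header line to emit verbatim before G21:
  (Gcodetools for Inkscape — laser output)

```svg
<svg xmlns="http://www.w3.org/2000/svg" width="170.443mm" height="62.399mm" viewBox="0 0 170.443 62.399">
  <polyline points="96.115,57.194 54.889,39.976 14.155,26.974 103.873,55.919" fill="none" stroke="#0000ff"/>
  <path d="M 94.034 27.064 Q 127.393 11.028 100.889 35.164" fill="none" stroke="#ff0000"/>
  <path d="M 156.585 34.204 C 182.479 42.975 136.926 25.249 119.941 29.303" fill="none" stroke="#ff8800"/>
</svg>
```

(Gcodetools for Inkscape — laser output)
G21
G90
G0 X96.115 Y5.205
M4 S817
G1 X54.889 Y22.423 F678
G1 X14.155 Y35.425
G1 X103.873 Y6.480
M5
G0 X94.034 Y35.335
M4 S496
G1 X104.983 Y40.143 F2499
G1 X111.143 Y41.736
G1 X112.514 Y40.116
G1 X109.096 Y35.283
G1 X100.889 Y27.235
M5
G0 X156.585 Y28.195
M4 S211
G1 X164.348 Y25.726 F3335
G1 X159.764 Y27.299
G1 X147.635 Y30.596
G1 X132.760 Y33.301
G1 X119.941 Y33.096
M5
G0 X0.000 Y0.000

1 u = 1 mm; y_m = 62.399 − y.

[1] `<polyline>` open polyline, #0000ff→cut S817 F678: (96.115,5.205) → (54.889,22.423) → (14.155,35.425) → (103.873,6.480)

[2] `<path>` quadratic bezier, #ff0000→score S496 F2499: (94.034,35.335) → (104.983,40.143) → (111.143,41.736) → (112.514,40.116) → (109.096,35.283) → (100.889,27.235)

[3] `<path>` cubic bezier, #ff8800→engrave S211 F3335: (156.585,28.195) → (164.348,25.726) → (159.764,27.299) → (147.635,30.596) → (132.760,33.301) → (119.941,33.096)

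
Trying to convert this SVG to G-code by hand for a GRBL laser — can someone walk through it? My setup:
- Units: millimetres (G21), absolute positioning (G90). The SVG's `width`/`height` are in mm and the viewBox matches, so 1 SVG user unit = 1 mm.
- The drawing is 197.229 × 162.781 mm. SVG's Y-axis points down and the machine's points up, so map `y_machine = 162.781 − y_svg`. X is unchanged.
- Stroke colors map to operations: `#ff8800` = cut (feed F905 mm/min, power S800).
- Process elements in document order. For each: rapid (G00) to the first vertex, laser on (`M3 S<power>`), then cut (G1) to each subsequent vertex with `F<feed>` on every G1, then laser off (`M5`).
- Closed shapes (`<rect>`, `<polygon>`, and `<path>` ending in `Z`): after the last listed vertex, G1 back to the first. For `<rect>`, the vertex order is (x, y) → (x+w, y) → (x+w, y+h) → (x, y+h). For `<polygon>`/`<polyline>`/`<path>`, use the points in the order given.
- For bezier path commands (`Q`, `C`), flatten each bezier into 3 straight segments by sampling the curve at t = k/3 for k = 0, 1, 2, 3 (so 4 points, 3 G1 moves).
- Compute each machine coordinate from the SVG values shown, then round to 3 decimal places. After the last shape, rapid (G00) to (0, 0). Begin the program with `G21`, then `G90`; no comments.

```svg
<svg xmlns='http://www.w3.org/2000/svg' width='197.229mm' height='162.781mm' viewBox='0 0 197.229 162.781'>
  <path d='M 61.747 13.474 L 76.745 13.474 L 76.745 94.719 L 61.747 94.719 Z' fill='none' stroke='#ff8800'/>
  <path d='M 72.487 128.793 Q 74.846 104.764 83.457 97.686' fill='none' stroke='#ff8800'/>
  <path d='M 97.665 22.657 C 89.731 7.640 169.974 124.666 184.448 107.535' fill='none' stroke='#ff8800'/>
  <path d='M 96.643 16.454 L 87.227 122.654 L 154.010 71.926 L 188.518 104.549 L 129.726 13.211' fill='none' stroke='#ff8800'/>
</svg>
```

viewBox `0 0 197.229 162.781` with mm width/height → 1 unit = 1 mm. Flip: y_m = 162.781 − y_svg.

**Shape 1** — `<path>` rectangle, stroke `#ff8800` → cut (S800, F905). Machine vertices: (61.747,149.307) → (76.745,149.307) → (76.745,68.062) → (61.747,68.062) → (61.747,149.307). Closed: final G1 returns to the first vertex.

**Shape 2** — `<path>` quadratic bezier, stroke `#ff8800` → cut (S800, F905). Control points (SVG): P0=(72.487,128.793), P1=(74.846,104.764), P2=(83.457,97.686); sampled at t=k/3. Machine vertices: (72.487,33.988) → (74.754,48.124) → (78.411,58.493) → (83.457,65.095). Open path.

**Shape 3** — `<path>` cubic bezier, stroke `#ff8800` → cut (S800, F905). Control points (SVG): P0=(97.665,22.657), P1=(89.731,7.640), P2=(169.974,124.666), P3=(184.448,107.535); sampled at t=k/3. Machine vertices: (97.665,140.124) → (113.422,120.986) → (153.753,72.975) → (184.448,55.246). Open path.

**Shape 4** — `<path>` open polyline, stroke `#ff8800` → cut (S800, F905). Machine vertices: (96.643,146.327) → (87.227,40.127) → (154.010,90.855) → (188.518,58.232) → (129.726,149.570). Open path.

G21
G90
G00 X61.747 Y149.307
M3 S800
G1 X76.745 Y149.307 F905
G1 X76.745 Y68.062 F905
G1 X61.747 Y68.062 F905
G1 X61.747 Y149.307 F905
M5
G00 X72.487 Y33.988
M3 S800
G1 X74.754 Y48.124 F905
G1 X78.411 Y58.493 F905
G1 X83.457 Y65.095 F905
M5
G00 X97.665 Y140.124
M3 S800
G1 X113.422 Y120.986 F905
G1 X153.753 Y72.975 F905
G1 X184.448 Y55.246 F905
M5
G00 X96.643 Y146.327
M3 S800
G1 X87.227 Y40.127 F905
G1 X154.010 Y90.855 F905
G1 X188.518 Y58.232 F905
G1 X129.726 Y149.570 F905
M5
G00 X0.000 Y0.000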